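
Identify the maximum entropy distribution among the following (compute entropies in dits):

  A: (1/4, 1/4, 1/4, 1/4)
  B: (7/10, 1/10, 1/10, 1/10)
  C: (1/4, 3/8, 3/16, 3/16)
A

For a discrete distribution over n outcomes, entropy is maximized by the uniform distribution.

Computing entropies:
H(A) = 0.6021 dits
H(B) = 0.4084 dits
H(C) = 0.5829 dits

The uniform distribution (where all probabilities equal 1/4) achieves the maximum entropy of log_10(4) = 0.6021 dits.

Distribution A has the highest entropy.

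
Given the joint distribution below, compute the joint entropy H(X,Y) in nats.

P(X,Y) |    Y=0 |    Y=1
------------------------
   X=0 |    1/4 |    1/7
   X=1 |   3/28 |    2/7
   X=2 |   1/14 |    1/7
1.6883 nats

Joint entropy is H(X,Y) = -Σ_{x,y} p(x,y) log p(x,y).

Summing over all non-zero entries:
H(X,Y) = -[1/4·log_e(1/4) + 1/7·log_e(1/7) + 3/28·log_e(3/28) + 2/7·log_e(2/7) + 1/14·log_e(1/14) + 1/7·log_e(1/7)]
H(X,Y) = 1.6883 nats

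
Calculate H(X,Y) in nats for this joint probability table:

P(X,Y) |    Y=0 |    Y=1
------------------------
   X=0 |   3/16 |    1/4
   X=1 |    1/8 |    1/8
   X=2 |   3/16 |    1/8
1.7541 nats

Joint entropy is H(X,Y) = -Σ_{x,y} p(x,y) log p(x,y).

Summing over all non-zero entries:
H(X,Y) = -[3/16·log_e(3/16) + 1/4·log_e(1/4) + 1/8·log_e(1/8) + 1/8·log_e(1/8) + 3/16·log_e(3/16) + 1/8·log_e(1/8)]
H(X,Y) = 1.7541 nats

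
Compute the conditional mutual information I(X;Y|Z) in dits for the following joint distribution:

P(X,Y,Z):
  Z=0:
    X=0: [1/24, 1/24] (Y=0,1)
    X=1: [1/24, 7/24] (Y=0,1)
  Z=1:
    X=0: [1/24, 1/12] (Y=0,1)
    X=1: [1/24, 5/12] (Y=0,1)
0.0196 dits

Conditional mutual information: I(X;Y|Z) = H(X|Z) + H(Y|Z) - H(X,Y|Z)

H(Z) = 0.2950
H(X,Z) = 0.5172 → H(X|Z) = 0.2222
H(Y,Z) = 0.4894 → H(Y|Z) = 0.1944
H(X,Y,Z) = 0.6920 → H(X,Y|Z) = 0.3970

I(X;Y|Z) = 0.2222 + 0.1944 - 0.3970 = 0.0196 dits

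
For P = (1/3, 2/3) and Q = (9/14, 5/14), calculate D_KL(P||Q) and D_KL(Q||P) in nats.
D_KL(P||Q) = 0.1972, D_KL(Q||P) = 0.1993

KL divergence is not symmetric: D_KL(P||Q) ≠ D_KL(Q||P) in general.

D_KL(P||Q) = 0.1972 nats
D_KL(Q||P) = 0.1993 nats

No, they are not equal!

This asymmetry is why KL divergence is not a true distance metric.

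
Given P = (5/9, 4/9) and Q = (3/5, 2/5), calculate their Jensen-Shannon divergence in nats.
0.0010 nats

Jensen-Shannon divergence is:
JSD(P||Q) = 0.5 × D_KL(P||M) + 0.5 × D_KL(Q||M)
where M = 0.5 × (P + Q) is the mixture distribution.

M = 0.5 × (5/9, 4/9) + 0.5 × (3/5, 2/5) = (0.577778, 0.422222)

D_KL(P||M) = 0.0010 nats
D_KL(Q||M) = 0.0010 nats

JSD(P||Q) = 0.5 × 0.0010 + 0.5 × 0.0010 = 0.0010 nats

Unlike KL divergence, JSD is symmetric and bounded: 0 ≤ JSD ≤ log(2).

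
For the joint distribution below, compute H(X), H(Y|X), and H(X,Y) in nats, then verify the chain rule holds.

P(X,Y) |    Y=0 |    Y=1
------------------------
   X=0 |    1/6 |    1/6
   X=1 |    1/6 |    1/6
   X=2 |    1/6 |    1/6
H(X,Y) = 1.7918, H(X) = 1.0986, H(Y|X) = 0.6931 (all in nats)

Chain rule: H(X,Y) = H(X) + H(Y|X)

Left side — joint entropy directly:
H(X,Y) = -Σ p(x,y) log p(x,y) = 1.7918 nats

Right side — compute H(Y|X) from the conditional distributions:
P(X) = (1/3, 1/3, 1/3), so H(X) = 1.0986 nats
H(Y|X) = Σ_x P(X=x) · H(Y|X=x):
  P(Y|X=0) = (1/2, 1/2), H(Y|X=0) = 0.6931, weight P(X=0) = 1/3
  P(Y|X=1) = (1/2, 1/2), H(Y|X=1) = 0.6931, weight P(X=1) = 1/3
  P(Y|X=2) = (1/2, 1/2), H(Y|X=2) = 0.6931, weight P(X=2) = 1/3
H(Y|X) = 0.6931 nats

H(X) + H(Y|X) = 1.0986 + 0.6931 = 1.7918 nats

Both sides equal 1.7918 nats. ✓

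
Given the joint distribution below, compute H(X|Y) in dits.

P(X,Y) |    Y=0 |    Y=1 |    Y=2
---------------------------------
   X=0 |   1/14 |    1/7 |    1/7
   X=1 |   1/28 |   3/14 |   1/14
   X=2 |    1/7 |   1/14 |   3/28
0.4401 dits

Using the chain rule: H(X|Y) = H(X,Y) - H(Y)

First, compute H(X,Y) = 0.9068 dits

Marginal P(Y) = (1/4, 3/7, 9/28)
H(Y) = 0.4667 dits

H(X|Y) = H(X,Y) - H(Y) = 0.9068 - 0.4667 = 0.4401 dits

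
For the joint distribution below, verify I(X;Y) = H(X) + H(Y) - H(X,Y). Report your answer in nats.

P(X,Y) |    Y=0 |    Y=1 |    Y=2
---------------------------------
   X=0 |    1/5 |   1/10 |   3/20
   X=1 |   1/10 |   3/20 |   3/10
I(X;Y) = 0.0425 nats

Mutual information has multiple equivalent forms:
- I(X;Y) = H(X) - H(X|Y)
- I(X;Y) = H(Y) - H(Y|X)
- I(X;Y) = H(X) + H(Y) - H(X,Y)

Computing all quantities:
H(X) = 0.6881, H(Y) = 1.0671, H(X,Y) = 1.7127
H(X|Y) = 0.6456, H(Y|X) = 1.0246

Verification:
H(X) - H(X|Y) = 0.6881 - 0.6456 = 0.0425
H(Y) - H(Y|X) = 1.0671 - 1.0246 = 0.0425
H(X) + H(Y) - H(X,Y) = 0.6881 + 1.0671 - 1.7127 = 0.0425

All forms give I(X;Y) = 0.0425 nats. ✓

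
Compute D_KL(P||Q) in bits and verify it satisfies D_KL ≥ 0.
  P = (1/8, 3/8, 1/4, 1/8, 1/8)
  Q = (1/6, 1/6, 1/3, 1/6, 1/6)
0.1793 bits

KL divergence satisfies the Gibbs inequality: D_KL(P||Q) ≥ 0 for all distributions P, Q.

D_KL(P||Q) = Σ p(x) log(p(x)/q(x))
Term by term:
  x=0: 1/8 × log_2[(1/8)/(1/6)] = -0.0519
  x=1: 3/8 × log_2[(3/8)/(1/6)] = 0.4387
  x=2: 1/4 × log_2[(1/4)/(1/3)] = -0.1038
  x=3: 1/8 × log_2[(1/8)/(1/6)] = -0.0519
  x=4: 1/8 × log_2[(1/8)/(1/6)] = -0.0519
D_KL(P||Q) = 0.1793 bits

D_KL(P||Q) = 0.1793 ≥ 0 ✓

This non-negativity is a fundamental property: relative entropy cannot be negative because it measures how different Q is from P.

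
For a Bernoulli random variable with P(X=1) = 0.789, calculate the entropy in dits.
0.2238 dits

The binary entropy function is:
H(p) = -p log(p) - (1-p) log(1-p)

H(0.789) = -0.789 × log_10(0.789) - 0.211 × log_10(0.211)
H(0.789) = 0.2238 dits

Note: Binary entropy is maximized at p=0.5 (H=1 bit) and minimized at p=0 or p=1 (H=0).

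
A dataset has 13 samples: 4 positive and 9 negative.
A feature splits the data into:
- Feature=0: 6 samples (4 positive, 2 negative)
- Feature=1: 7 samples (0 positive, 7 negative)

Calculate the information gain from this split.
0.4667 bits

Information Gain = H(Y) - H(Y|Feature)

Before split:
P(positive) = 4/13 = 0.3077
H(Y) = 0.8905 bits

After split:
Feature=0: H = 0.9183 bits (weight = 6/13)
Feature=1: H = 0.0000 bits (weight = 7/13)
H(Y|Feature) = (6/13)×0.9183 + (7/13)×0.0000 = 0.4238 bits

Information Gain = 0.8905 - 0.4238 = 0.4667 bits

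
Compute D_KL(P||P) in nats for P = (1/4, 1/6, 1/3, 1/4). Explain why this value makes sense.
0.0000 nats

KL divergence satisfies the Gibbs inequality: D_KL(P||Q) ≥ 0 for all distributions P, Q.

D_KL(P||Q) = Σ p(x) log(p(x)/q(x))
Each term is p(x) × log_e(p(x)/p(x)) = p(x) × log_e(1) = 0, so the sum is 0.
D_KL(P||Q) = 0.0000 nats

When P = Q, the KL divergence is exactly 0, as there is no 'divergence' between identical distributions.

This non-negativity is a fundamental property: relative entropy cannot be negative because it measures how different Q is from P.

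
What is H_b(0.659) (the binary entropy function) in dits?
0.2787 dits

The binary entropy function is:
H(p) = -p log(p) - (1-p) log(1-p)

H(0.659) = -0.659 × log_10(0.659) - 0.341 × log_10(0.341)
H(0.659) = 0.2787 dits

Note: Binary entropy is maximized at p=0.5 (H=1 bit) and minimized at p=0 or p=1 (H=0).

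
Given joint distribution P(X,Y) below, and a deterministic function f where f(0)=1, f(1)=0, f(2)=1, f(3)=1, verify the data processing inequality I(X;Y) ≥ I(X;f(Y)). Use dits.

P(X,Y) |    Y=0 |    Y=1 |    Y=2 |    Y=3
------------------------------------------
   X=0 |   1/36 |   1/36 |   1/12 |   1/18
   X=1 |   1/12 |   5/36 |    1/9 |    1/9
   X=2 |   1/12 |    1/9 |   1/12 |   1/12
I(X;Y) = 0.0094, I(X;f(Y)) = 0.0053, inequality holds: 0.0094 ≥ 0.0053

Data Processing Inequality: For any Markov chain X → Y → Z, we have I(X;Y) ≥ I(X;Z).

Here Z = f(Y) is a deterministic function of Y, forming X → Y → Z.

Original I(X;Y) = 0.0094 dits

After applying f:
P(X,Z) where Z=f(Y):
- P(X,Z=0) = P(X,Y=1)
- P(X,Z=1) = P(X,Y=0) + P(X,Y=2) + P(X,Y=3)

I(X;Z) = I(X;f(Y)) = 0.0053 dits

Verification: 0.0094 ≥ 0.0053 ✓

Information cannot be created by processing; the function f can only lose information about X.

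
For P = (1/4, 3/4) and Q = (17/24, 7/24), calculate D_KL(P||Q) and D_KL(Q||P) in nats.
D_KL(P||Q) = 0.4480, D_KL(Q||P) = 0.4622

KL divergence is not symmetric: D_KL(P||Q) ≠ D_KL(Q||P) in general.

D_KL(P||Q) = 0.4480 nats
D_KL(Q||P) = 0.4622 nats

No, they are not equal!

This asymmetry is why KL divergence is not a true distance metric.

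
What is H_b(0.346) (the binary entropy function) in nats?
0.6449 nats

The binary entropy function is:
H(p) = -p log(p) - (1-p) log(1-p)

H(0.346) = -0.346 × log_e(0.346) - 0.654 × log_e(0.654)
H(0.346) = 0.6449 nats

Note: Binary entropy is maximized at p=0.5 (H=1 bit) and minimized at p=0 or p=1 (H=0).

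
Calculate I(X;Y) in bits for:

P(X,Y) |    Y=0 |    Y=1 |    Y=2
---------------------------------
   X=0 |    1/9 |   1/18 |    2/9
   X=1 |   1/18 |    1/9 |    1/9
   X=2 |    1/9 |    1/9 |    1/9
0.0594 bits

Mutual information: I(X;Y) = H(X) + H(Y) - H(X,Y)

Marginals:
P(X) = (7/18, 5/18, 1/3), H(X) = 1.5715 bits
P(Y) = (5/18, 5/18, 4/9), H(Y) = 1.5466 bits

Joint entropy: H(X,Y) = 3.0588 bits

I(X;Y) = 1.5715 + 1.5466 - 3.0588 = 0.0594 bits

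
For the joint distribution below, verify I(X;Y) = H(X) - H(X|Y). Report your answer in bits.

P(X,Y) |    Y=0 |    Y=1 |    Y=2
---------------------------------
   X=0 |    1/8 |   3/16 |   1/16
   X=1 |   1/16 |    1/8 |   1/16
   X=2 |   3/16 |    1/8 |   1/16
I(X;Y) = 0.0359 bits

Mutual information has multiple equivalent forms:
- I(X;Y) = H(X) - H(X|Y)
- I(X;Y) = H(Y) - H(Y|X)
- I(X;Y) = H(X) + H(Y) - H(X,Y)

Computing all quantities:
H(X) = 1.5613, H(Y) = 1.5052, H(X,Y) = 3.0306
H(X|Y) = 1.5254, H(Y|X) = 1.4694

Verification:
H(X) - H(X|Y) = 1.5613 - 1.5254 = 0.0359
H(Y) - H(Y|X) = 1.5052 - 1.4694 = 0.0359
H(X) + H(Y) - H(X,Y) = 1.5613 + 1.5052 - 3.0306 = 0.0359

All forms give I(X;Y) = 0.0359 bits. ✓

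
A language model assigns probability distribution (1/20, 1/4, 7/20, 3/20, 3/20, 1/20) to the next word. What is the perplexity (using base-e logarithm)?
4.8682

Perplexity is e^H (or exp(H) for natural log).

First, H = -Σ p log p = 1.5827 nats
Perplexity = e^1.5827 = 4.8682

Interpretation: The model's uncertainty is equivalent to choosing uniformly among 4.9 options.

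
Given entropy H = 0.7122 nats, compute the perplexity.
2.0385

Perplexity is e^H (or exp(H) for natural log).

H = 0.7122 nats
Perplexity = e^0.7122 = 2.0385

Interpretation: The model's uncertainty is equivalent to choosing uniformly among 2.0 options.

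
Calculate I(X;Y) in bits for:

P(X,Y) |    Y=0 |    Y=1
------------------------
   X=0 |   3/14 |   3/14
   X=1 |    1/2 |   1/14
0.1239 bits

Mutual information: I(X;Y) = H(X) + H(Y) - H(X,Y)

Marginals:
P(X) = (3/7, 4/7), H(X) = 0.9852 bits
P(Y) = (5/7, 2/7), H(Y) = 0.8631 bits

Joint entropy: H(X,Y) = 1.7244 bits

I(X;Y) = 0.9852 + 0.8631 - 1.7244 = 0.1239 bits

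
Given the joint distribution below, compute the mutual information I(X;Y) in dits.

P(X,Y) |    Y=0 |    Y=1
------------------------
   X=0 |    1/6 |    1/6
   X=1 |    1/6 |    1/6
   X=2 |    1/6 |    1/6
0.0000 dits

Mutual information: I(X;Y) = H(X) + H(Y) - H(X,Y)

Marginals:
P(X) = (1/3, 1/3, 1/3), H(X) = 0.4771 dits
P(Y) = (1/2, 1/2), H(Y) = 0.3010 dits

Joint entropy: H(X,Y) = 0.7782 dits

I(X;Y) = 0.4771 + 0.3010 - 0.7782 = 0.0000 dits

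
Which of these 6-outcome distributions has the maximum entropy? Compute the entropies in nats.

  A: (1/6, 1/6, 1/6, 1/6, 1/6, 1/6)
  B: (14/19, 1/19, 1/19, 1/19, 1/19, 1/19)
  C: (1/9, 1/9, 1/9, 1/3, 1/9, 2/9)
A

For a discrete distribution over n outcomes, entropy is maximized by the uniform distribution.

Computing entropies:
H(A) = 1.7918 nats
H(B) = 0.9999 nats
H(C) = 1.6770 nats

The uniform distribution (where all probabilities equal 1/6) achieves the maximum entropy of log_e(6) = 1.7918 nats.

Distribution A has the highest entropy.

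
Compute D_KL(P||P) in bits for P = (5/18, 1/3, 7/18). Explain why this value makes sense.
0.0000 bits

KL divergence satisfies the Gibbs inequality: D_KL(P||Q) ≥ 0 for all distributions P, Q.

D_KL(P||Q) = Σ p(x) log(p(x)/q(x))
Each term is p(x) × log_2(p(x)/p(x)) = p(x) × log_2(1) = 0, so the sum is 0.
D_KL(P||Q) = 0.0000 bits

When P = Q, the KL divergence is exactly 0, as there is no 'divergence' between identical distributions.

This non-negativity is a fundamental property: relative entropy cannot be negative because it measures how different Q is from P.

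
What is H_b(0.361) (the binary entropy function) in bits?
0.9435 bits

The binary entropy function is:
H(p) = -p log(p) - (1-p) log(1-p)

H(0.361) = -0.361 × log_2(0.361) - 0.639 × log_2(0.639)
H(0.361) = 0.9435 bits

Note: Binary entropy is maximized at p=0.5 (H=1 bit) and minimized at p=0 or p=1 (H=0).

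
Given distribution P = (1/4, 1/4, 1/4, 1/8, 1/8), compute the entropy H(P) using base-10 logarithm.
0.6773 dits

Shannon entropy is H(X) = -Σ p(x) log p(x).

For P = (1/4, 1/4, 1/4, 1/8, 1/8):
H = -1/4 × log_10(1/4) -1/4 × log_10(1/4) -1/4 × log_10(1/4) -1/8 × log_10(1/8) -1/8 × log_10(1/8)
H = 0.6773 dits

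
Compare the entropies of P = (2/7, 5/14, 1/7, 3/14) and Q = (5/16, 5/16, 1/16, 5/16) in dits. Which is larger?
P

Computing entropies in dits:
H(P) = 0.5792
H(Q) = 0.5488

Distribution P has higher entropy.

Intuition: The distribution closer to uniform (more spread out) has higher entropy.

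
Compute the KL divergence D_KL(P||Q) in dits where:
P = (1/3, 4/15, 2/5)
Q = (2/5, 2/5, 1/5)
0.0471 dits

KL divergence: D_KL(P||Q) = Σ p(x) log(p(x)/q(x))

Computing term by term:
  x=0: 1/3 × log_10[(1/3)/(2/5)] = 1/3 × -0.0792 = -0.0264
  x=1: 4/15 × log_10[(4/15)/(2/5)] = 4/15 × -0.1761 = -0.0470
  x=2: 2/5 × log_10[(2/5)/(1/5)] = 2/5 × 0.3010 = 0.1204

D_KL(P||Q) = 0.0471 dits

Note: KL divergence is always non-negative and equals 0 iff P = Q.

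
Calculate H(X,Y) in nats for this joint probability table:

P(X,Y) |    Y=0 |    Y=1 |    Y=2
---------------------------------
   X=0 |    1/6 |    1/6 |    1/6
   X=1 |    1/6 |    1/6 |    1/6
1.7918 nats

Joint entropy is H(X,Y) = -Σ_{x,y} p(x,y) log p(x,y).

Summing over all non-zero entries:
H(X,Y) = -[1/6·log_e(1/6) + 1/6·log_e(1/6) + 1/6·log_e(1/6) + 1/6·log_e(1/6) + 1/6·log_e(1/6) + 1/6·log_e(1/6)]
H(X,Y) = 1.7918 nats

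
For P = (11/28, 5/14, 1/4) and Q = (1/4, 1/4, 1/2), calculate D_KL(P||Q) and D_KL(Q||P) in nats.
D_KL(P||Q) = 0.1317, D_KL(Q||P) = 0.1444

KL divergence is not symmetric: D_KL(P||Q) ≠ D_KL(Q||P) in general.

D_KL(P||Q) = 0.1317 nats
D_KL(Q||P) = 0.1444 nats

No, they are not equal!

This asymmetry is why KL divergence is not a true distance metric.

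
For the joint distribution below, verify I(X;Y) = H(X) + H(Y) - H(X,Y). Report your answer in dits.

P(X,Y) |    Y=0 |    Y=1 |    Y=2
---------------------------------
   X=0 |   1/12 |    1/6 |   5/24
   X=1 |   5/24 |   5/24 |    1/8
I(X;Y) = 0.0161 dits

Mutual information has multiple equivalent forms:
- I(X;Y) = H(X) - H(X|Y)
- I(X;Y) = H(Y) - H(Y|X)
- I(X;Y) = H(X) + H(Y) - H(X,Y)

Computing all quantities:
H(X) = 0.2995, H(Y) = 0.4749, H(X,Y) = 0.7583
H(X|Y) = 0.2834, H(Y|X) = 0.4588

Verification:
H(X) - H(X|Y) = 0.2995 - 0.2834 = 0.0161
H(Y) - H(Y|X) = 0.4749 - 0.4588 = 0.0161
H(X) + H(Y) - H(X,Y) = 0.2995 + 0.4749 - 0.7583 = 0.0161

All forms give I(X;Y) = 0.0161 dits. ✓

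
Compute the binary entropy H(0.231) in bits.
0.7798 bits

The binary entropy function is:
H(p) = -p log(p) - (1-p) log(1-p)

H(0.231) = -0.231 × log_2(0.231) - 0.769 × log_2(0.769)
H(0.231) = 0.7798 bits

Note: Binary entropy is maximized at p=0.5 (H=1 bit) and minimized at p=0 or p=1 (H=0).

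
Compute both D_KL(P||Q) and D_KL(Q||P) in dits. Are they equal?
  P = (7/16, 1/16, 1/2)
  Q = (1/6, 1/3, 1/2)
D_KL(P||Q) = 0.1379, D_KL(Q||P) = 0.1725

KL divergence is not symmetric: D_KL(P||Q) ≠ D_KL(Q||P) in general.

D_KL(P||Q) = 0.1379 dits
D_KL(Q||P) = 0.1725 dits

No, they are not equal!

This asymmetry is why KL divergence is not a true distance metric.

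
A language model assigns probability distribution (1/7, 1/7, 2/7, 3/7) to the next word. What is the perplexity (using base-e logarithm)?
3.5860

Perplexity is e^H (or exp(H) for natural log).

First, H = -Σ p log p = 1.2770 nats
Perplexity = e^1.2770 = 3.5860

Interpretation: The model's uncertainty is equivalent to choosing uniformly among 3.6 options.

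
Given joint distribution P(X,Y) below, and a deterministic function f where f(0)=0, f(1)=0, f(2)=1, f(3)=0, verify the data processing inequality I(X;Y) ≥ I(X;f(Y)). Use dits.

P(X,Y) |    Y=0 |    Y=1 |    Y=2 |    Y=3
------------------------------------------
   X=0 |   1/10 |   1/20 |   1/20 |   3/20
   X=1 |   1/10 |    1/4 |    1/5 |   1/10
I(X;Y) = 0.0349, I(X;f(Y)) = 0.0076, inequality holds: 0.0349 ≥ 0.0076

Data Processing Inequality: For any Markov chain X → Y → Z, we have I(X;Y) ≥ I(X;Z).

Here Z = f(Y) is a deterministic function of Y, forming X → Y → Z.

Original I(X;Y) = 0.0349 dits

After applying f:
P(X,Z) where Z=f(Y):
- P(X,Z=0) = P(X,Y=0) + P(X,Y=1) + P(X,Y=3)
- P(X,Z=1) = P(X,Y=2)

I(X;Z) = I(X;f(Y)) = 0.0076 dits

Verification: 0.0349 ≥ 0.0076 ✓

Information cannot be created by processing; the function f can only lose information about X.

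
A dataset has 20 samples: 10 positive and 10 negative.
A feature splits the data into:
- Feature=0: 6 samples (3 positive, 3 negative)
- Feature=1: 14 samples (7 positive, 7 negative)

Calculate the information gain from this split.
0.0000 bits

Information Gain = H(Y) - H(Y|Feature)

Before split:
P(positive) = 10/20 = 0.5000
H(Y) = 1.0000 bits

After split:
Feature=0: H = 1.0000 bits (weight = 6/20)
Feature=1: H = 1.0000 bits (weight = 14/20)
H(Y|Feature) = (6/20)×1.0000 + (14/20)×1.0000 = 1.0000 bits

Information Gain = 1.0000 - 1.0000 = 0.0000 bits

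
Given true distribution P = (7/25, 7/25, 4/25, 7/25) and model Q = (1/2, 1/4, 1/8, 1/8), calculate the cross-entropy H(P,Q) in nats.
1.4972 nats

Cross-entropy: H(P,Q) = -Σ p(x) log q(x)

Alternatively: H(P,Q) = H(P) + D_KL(P||Q)
H(P) = 1.3625 nats
D_KL(P||Q) = 0.1347 nats

H(P,Q) = 1.3625 + 0.1347 = 1.4972 nats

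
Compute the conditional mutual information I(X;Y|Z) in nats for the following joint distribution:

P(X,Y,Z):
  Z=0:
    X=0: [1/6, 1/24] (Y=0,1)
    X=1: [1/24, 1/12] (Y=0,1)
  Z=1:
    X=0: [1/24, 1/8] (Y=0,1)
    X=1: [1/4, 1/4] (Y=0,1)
0.0533 nats

Conditional mutual information: I(X;Y|Z) = H(X|Z) + H(Y|Z) - H(X,Y|Z)

H(Z) = 0.6365
H(X,Z) = 1.2319 → H(X|Z) = 0.5954
H(Y,Z) = 1.3139 → H(Y|Z) = 0.6774
H(X,Y,Z) = 1.8560 → H(X,Y|Z) = 1.2195

I(X;Y|Z) = 0.5954 + 0.6774 - 1.2195 = 0.0533 nats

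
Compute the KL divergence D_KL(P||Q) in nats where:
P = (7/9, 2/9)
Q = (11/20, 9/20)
0.1127 nats

KL divergence: D_KL(P||Q) = Σ p(x) log(p(x)/q(x))

Computing term by term:
  x=0: 7/9 × log_e[(7/9)/(11/20)] = 7/9 × 0.3465 = 0.2695
  x=1: 2/9 × log_e[(2/9)/(9/20)] = 2/9 × -0.7056 = -0.1568

D_KL(P||Q) = 0.1127 nats

Note: KL divergence is always non-negative and equals 0 iff P = Q.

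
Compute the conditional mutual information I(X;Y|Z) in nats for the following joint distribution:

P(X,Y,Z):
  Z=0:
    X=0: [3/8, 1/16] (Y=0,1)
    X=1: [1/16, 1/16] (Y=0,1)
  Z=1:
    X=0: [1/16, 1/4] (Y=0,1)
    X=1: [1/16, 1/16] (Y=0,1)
0.0506 nats

Conditional mutual information: I(X;Y|Z) = H(X|Z) + H(Y|Z) - H(X,Y|Z)

H(Z) = 0.6853
H(X,Z) = 1.2450 → H(X|Z) = 0.5597
H(Y,Z) = 1.2450 → H(Y|Z) = 0.5597
H(X,Y,Z) = 1.7541 → H(X,Y|Z) = 1.0688

I(X;Y|Z) = 0.5597 + 0.5597 - 1.0688 = 0.0506 nats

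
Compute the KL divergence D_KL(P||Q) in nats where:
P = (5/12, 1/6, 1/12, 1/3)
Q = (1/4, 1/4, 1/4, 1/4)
0.1496 nats

KL divergence: D_KL(P||Q) = Σ p(x) log(p(x)/q(x))

Computing term by term:
  x=0: 5/12 × log_e[(5/12)/(1/4)] = 5/12 × 0.5108 = 0.2128
  x=1: 1/6 × log_e[(1/6)/(1/4)] = 1/6 × -0.4055 = -0.0676
  x=2: 1/12 × log_e[(1/12)/(1/4)] = 1/12 × -1.0986 = -0.0916
  x=3: 1/3 × log_e[(1/3)/(1/4)] = 1/3 × 0.2877 = 0.0959

D_KL(P||Q) = 0.1496 nats

Note: KL divergence is always non-negative and equals 0 iff P = Q.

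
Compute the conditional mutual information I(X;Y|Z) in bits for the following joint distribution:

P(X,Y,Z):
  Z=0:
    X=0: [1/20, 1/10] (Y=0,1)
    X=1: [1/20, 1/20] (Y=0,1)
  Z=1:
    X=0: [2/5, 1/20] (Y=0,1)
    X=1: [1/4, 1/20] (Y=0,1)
0.0084 bits

Conditional mutual information: I(X;Y|Z) = H(X|Z) + H(Y|Z) - H(X,Y|Z)

H(Z) = 0.8113
H(X,Z) = 1.7822 → H(X|Z) = 0.9710
H(Y,Z) = 1.4789 → H(Y|Z) = 0.6676
H(X,Y,Z) = 2.4414 → H(X,Y|Z) = 1.6302

I(X;Y|Z) = 0.9710 + 0.6676 - 1.6302 = 0.0084 bits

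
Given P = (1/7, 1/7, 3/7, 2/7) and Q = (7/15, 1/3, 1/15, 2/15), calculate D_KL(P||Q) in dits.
0.3149 dits

KL divergence: D_KL(P||Q) = Σ p(x) log(p(x)/q(x))

Computing term by term:
  x=0: 1/7 × log_10[(1/7)/(7/15)] = 1/7 × -0.5141 = -0.0734
  x=1: 1/7 × log_10[(1/7)/(1/3)] = 1/7 × -0.3680 = -0.0526
  x=2: 3/7 × log_10[(3/7)/(1/15)] = 3/7 × 0.8081 = 0.3463
  x=3: 2/7 × log_10[(2/7)/(2/15)] = 2/7 × 0.3310 = 0.0946

D_KL(P||Q) = 0.3149 dits

Note: KL divergence is always non-negative and equals 0 iff P = Q.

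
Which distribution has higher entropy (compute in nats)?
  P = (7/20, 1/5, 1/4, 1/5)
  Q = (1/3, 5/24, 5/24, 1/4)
Q

Computing entropies in nats:
H(P) = 1.3578
H(Q) = 1.3664

Distribution Q has higher entropy.

Intuition: The distribution closer to uniform (more spread out) has higher entropy.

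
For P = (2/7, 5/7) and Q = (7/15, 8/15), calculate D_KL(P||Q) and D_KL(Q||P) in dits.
D_KL(P||Q) = 0.0297, D_KL(Q||P) = 0.0318

KL divergence is not symmetric: D_KL(P||Q) ≠ D_KL(Q||P) in general.

D_KL(P||Q) = 0.0297 dits
D_KL(Q||P) = 0.0318 dits

No, they are not equal!

This asymmetry is why KL divergence is not a true distance metric.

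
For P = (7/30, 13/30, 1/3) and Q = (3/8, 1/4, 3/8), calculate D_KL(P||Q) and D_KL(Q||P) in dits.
D_KL(P||Q) = 0.0384, D_KL(Q||P) = 0.0367

KL divergence is not symmetric: D_KL(P||Q) ≠ D_KL(Q||P) in general.

D_KL(P||Q) = 0.0384 dits
D_KL(Q||P) = 0.0367 dits

No, they are not equal!

This asymmetry is why KL divergence is not a true distance metric.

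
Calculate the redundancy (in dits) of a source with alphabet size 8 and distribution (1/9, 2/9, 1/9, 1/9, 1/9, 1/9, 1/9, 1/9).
0.0157 dits

Redundancy measures how far a source is from maximum entropy:
R = H_max - H(X)

Maximum entropy for 8 symbols: H_max = log_10(8) = 0.9031 dits
Actual entropy: H(X) = 0.8873 dits
Redundancy: R = 0.9031 - 0.8873 = 0.0157 dits

This redundancy represents potential for compression: the source could be compressed by 0.0157 dits per symbol.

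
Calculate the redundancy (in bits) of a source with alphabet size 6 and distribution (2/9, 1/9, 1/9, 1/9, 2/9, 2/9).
0.0817 bits

Redundancy measures how far a source is from maximum entropy:
R = H_max - H(X)

Maximum entropy for 6 symbols: H_max = log_2(6) = 2.5850 bits
Actual entropy: H(X) = 2.5033 bits
Redundancy: R = 2.5850 - 2.5033 = 0.0817 bits

This redundancy represents potential for compression: the source could be compressed by 0.0817 bits per symbol.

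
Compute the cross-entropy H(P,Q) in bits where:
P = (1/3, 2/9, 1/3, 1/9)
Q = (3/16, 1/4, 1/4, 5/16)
2.1026 bits

Cross-entropy: H(P,Q) = -Σ p(x) log q(x)

Alternatively: H(P,Q) = H(P) + D_KL(P||Q)
H(P) = 1.8911 bits
D_KL(P||Q) = 0.2115 bits

H(P,Q) = 1.8911 + 0.2115 = 2.1026 bits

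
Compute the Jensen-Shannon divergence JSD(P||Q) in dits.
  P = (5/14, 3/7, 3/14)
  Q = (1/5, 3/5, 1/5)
0.0080 dits

Jensen-Shannon divergence is:
JSD(P||Q) = 0.5 × D_KL(P||M) + 0.5 × D_KL(Q||M)
where M = 0.5 × (P + Q) is the mixture distribution.

M = 0.5 × (5/14, 3/7, 3/14) + 0.5 × (1/5, 3/5, 1/5) = (0.278571, 18/35, 0.207143)

D_KL(P||M) = 0.0078 dits
D_KL(Q||M) = 0.0083 dits

JSD(P||Q) = 0.5 × 0.0078 + 0.5 × 0.0083 = 0.0080 dits

Unlike KL divergence, JSD is symmetric and bounded: 0 ≤ JSD ≤ log(2).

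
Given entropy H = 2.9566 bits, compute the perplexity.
7.7629

Perplexity is 2^H (or exp(H) for natural log).

H = 2.9566 bits
Perplexity = 2^2.9566 = 7.7629

Interpretation: The model's uncertainty is equivalent to choosing uniformly among 7.8 options.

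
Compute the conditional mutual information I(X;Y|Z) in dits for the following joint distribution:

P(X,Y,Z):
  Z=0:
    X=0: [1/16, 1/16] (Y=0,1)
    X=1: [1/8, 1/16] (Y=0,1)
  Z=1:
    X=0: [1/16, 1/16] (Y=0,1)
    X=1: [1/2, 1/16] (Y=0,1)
0.0206 dits

Conditional mutual information: I(X;Y|Z) = H(X|Z) + H(Y|Z) - H(X,Y|Z)

H(Z) = 0.2697
H(X,Z) = 0.5026 → H(X|Z) = 0.2329
H(Y,Z) = 0.5026 → H(Y|Z) = 0.2329
H(X,Y,Z) = 0.7149 → H(X,Y|Z) = 0.4452

I(X;Y|Z) = 0.2329 + 0.2329 - 0.4452 = 0.0206 dits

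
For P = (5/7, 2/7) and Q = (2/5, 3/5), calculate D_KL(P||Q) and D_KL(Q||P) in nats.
D_KL(P||Q) = 0.2022, D_KL(Q||P) = 0.2132

KL divergence is not symmetric: D_KL(P||Q) ≠ D_KL(Q||P) in general.

D_KL(P||Q) = 0.2022 nats
D_KL(Q||P) = 0.2132 nats

No, they are not equal!

This asymmetry is why KL divergence is not a true distance metric.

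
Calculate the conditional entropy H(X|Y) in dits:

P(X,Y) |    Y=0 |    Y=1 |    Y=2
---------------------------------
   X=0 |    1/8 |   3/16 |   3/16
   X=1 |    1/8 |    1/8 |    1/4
0.2964 dits

Using the chain rule: H(X|Y) = H(X,Y) - H(Y)

First, compute H(X,Y) = 0.7618 dits

Marginal P(Y) = (1/4, 5/16, 7/16)
H(Y) = 0.4654 dits

H(X|Y) = H(X,Y) - H(Y) = 0.7618 - 0.4654 = 0.2964 dits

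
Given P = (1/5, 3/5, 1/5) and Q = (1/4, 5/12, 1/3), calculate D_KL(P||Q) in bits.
0.1039 bits

KL divergence: D_KL(P||Q) = Σ p(x) log(p(x)/q(x))

Computing term by term:
  x=0: 1/5 × log_2[(1/5)/(1/4)] = 1/5 × -0.3219 = -0.0644
  x=1: 3/5 × log_2[(3/5)/(5/12)] = 3/5 × 0.5261 = 0.3156
  x=2: 1/5 × log_2[(1/5)/(1/3)] = 1/5 × -0.7370 = -0.1474

D_KL(P||Q) = 0.1039 bits

Note: KL divergence is always non-negative and equals 0 iff P = Q.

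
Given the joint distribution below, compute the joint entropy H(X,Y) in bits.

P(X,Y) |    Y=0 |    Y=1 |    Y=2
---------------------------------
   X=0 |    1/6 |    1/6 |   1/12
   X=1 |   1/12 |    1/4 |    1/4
2.4591 bits

Joint entropy is H(X,Y) = -Σ_{x,y} p(x,y) log p(x,y).

Summing over all non-zero entries:
H(X,Y) = -[1/6·log_2(1/6) + 1/6·log_2(1/6) + 1/12·log_2(1/12) + 1/12·log_2(1/12) + 1/4·log_2(1/4) + 1/4·log_2(1/4)]
H(X,Y) = 2.4591 bits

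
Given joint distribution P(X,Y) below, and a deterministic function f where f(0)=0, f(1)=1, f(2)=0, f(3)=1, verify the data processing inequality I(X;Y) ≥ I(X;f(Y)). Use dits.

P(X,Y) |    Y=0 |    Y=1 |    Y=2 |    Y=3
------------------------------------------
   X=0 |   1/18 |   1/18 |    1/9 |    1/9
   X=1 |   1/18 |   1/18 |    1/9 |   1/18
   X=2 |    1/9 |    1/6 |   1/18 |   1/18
I(X;Y) = 0.0305, I(X;f(Y)) = 0.0042, inequality holds: 0.0305 ≥ 0.0042

Data Processing Inequality: For any Markov chain X → Y → Z, we have I(X;Y) ≥ I(X;Z).

Here Z = f(Y) is a deterministic function of Y, forming X → Y → Z.

Original I(X;Y) = 0.0305 dits

After applying f:
P(X,Z) where Z=f(Y):
- P(X,Z=0) = P(X,Y=0) + P(X,Y=2)
- P(X,Z=1) = P(X,Y=1) + P(X,Y=3)

I(X;Z) = I(X;f(Y)) = 0.0042 dits

Verification: 0.0305 ≥ 0.0042 ✓

Information cannot be created by processing; the function f can only lose information about X.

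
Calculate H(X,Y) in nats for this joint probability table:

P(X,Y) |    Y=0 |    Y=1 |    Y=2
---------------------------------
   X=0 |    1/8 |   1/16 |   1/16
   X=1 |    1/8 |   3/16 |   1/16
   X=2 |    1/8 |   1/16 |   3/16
2.1007 nats

Joint entropy is H(X,Y) = -Σ_{x,y} p(x,y) log p(x,y).

Summing over all non-zero entries:
H(X,Y) = -[1/8·log_e(1/8) + 1/16·log_e(1/16) + 1/16·log_e(1/16) + 1/8·log_e(1/8) + 3/16·log_e(3/16) + 1/16·log_e(1/16) + 1/8·log_e(1/8) + 1/16·log_e(1/16) + 3/16·log_e(3/16)]
H(X,Y) = 2.1007 nats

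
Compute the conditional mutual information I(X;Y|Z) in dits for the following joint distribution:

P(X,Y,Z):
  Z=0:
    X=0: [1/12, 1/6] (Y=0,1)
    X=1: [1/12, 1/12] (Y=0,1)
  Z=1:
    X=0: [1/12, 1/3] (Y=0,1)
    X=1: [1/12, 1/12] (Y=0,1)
0.0133 dits

Conditional mutual information: I(X;Y|Z) = H(X|Z) + H(Y|Z) - H(X,Y|Z)

H(Z) = 0.2950
H(X,Z) = 0.5683 → H(X|Z) = 0.2734
H(Y,Z) = 0.5683 → H(Y|Z) = 0.2734
H(X,Y,Z) = 0.8283 → H(X,Y|Z) = 0.5334

I(X;Y|Z) = 0.2734 + 0.2734 - 0.5334 = 0.0133 dits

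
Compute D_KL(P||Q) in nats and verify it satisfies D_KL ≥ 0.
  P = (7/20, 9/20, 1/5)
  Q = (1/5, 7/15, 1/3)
0.0773 nats

KL divergence satisfies the Gibbs inequality: D_KL(P||Q) ≥ 0 for all distributions P, Q.

D_KL(P||Q) = Σ p(x) log(p(x)/q(x))
Term by term:
  x=0: 7/20 × log_e[(7/20)/(1/5)] = 0.1959
  x=1: 9/20 × log_e[(9/20)/(7/15)] = -0.0164
  x=2: 1/5 × log_e[(1/5)/(1/3)] = -0.1022
D_KL(P||Q) = 0.0773 nats

D_KL(P||Q) = 0.0773 ≥ 0 ✓

This non-negativity is a fundamental property: relative entropy cannot be negative because it measures how different Q is from P.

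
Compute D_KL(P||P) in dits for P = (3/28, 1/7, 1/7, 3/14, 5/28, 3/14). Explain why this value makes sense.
0.0000 dits

KL divergence satisfies the Gibbs inequality: D_KL(P||Q) ≥ 0 for all distributions P, Q.

D_KL(P||Q) = Σ p(x) log(p(x)/q(x))
Each term is p(x) × log_10(p(x)/p(x)) = p(x) × log_10(1) = 0, so the sum is 0.
D_KL(P||Q) = 0.0000 dits

When P = Q, the KL divergence is exactly 0, as there is no 'divergence' between identical distributions.

This non-negativity is a fundamental property: relative entropy cannot be negative because it measures how different Q is from P.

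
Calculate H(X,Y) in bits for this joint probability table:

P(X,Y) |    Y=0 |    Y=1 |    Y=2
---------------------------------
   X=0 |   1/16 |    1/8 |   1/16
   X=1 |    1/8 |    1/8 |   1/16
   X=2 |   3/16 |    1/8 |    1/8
3.0778 bits

Joint entropy is H(X,Y) = -Σ_{x,y} p(x,y) log p(x,y).

Summing over all non-zero entries:
H(X,Y) = -[1/16·log_2(1/16) + 1/8·log_2(1/8) + 1/16·log_2(1/16) + 1/8·log_2(1/8) + 1/8·log_2(1/8) + 1/16·log_2(1/16) + 3/16·log_2(3/16) + 1/8·log_2(1/8) + 1/8·log_2(1/8)]
H(X,Y) = 3.0778 bits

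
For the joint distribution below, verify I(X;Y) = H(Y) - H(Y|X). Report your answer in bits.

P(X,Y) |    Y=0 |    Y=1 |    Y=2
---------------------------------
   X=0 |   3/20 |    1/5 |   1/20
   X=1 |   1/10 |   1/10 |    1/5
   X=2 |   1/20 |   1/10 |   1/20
I(X;Y) = 0.1087 bits

Mutual information has multiple equivalent forms:
- I(X;Y) = H(X) - H(X|Y)
- I(X;Y) = H(Y) - H(Y|X)
- I(X;Y) = H(X) + H(Y) - H(X,Y)

Computing all quantities:
H(X) = 1.5219, H(Y) = 1.5710, H(X,Y) = 2.9842
H(X|Y) = 1.4132, H(Y|X) = 1.4623

Verification:
H(X) - H(X|Y) = 1.5219 - 1.4132 = 0.1087
H(Y) - H(Y|X) = 1.5710 - 1.4623 = 0.1087
H(X) + H(Y) - H(X,Y) = 1.5219 + 1.5710 - 2.9842 = 0.1087

All forms give I(X;Y) = 0.1087 bits. ✓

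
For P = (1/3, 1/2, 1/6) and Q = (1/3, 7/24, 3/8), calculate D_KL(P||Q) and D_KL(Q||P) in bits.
D_KL(P||Q) = 0.1938, D_KL(Q||P) = 0.2119

KL divergence is not symmetric: D_KL(P||Q) ≠ D_KL(Q||P) in general.

D_KL(P||Q) = 0.1938 bits
D_KL(Q||P) = 0.2119 bits

No, they are not equal!

This asymmetry is why KL divergence is not a true distance metric.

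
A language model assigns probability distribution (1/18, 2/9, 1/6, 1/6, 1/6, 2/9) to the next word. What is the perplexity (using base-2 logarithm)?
5.6122

Perplexity is 2^H (or exp(H) for natural log).

First, H = -Σ p log p = 2.4886 bits
Perplexity = 2^2.4886 = 5.6122

Interpretation: The model's uncertainty is equivalent to choosing uniformly among 5.6 options.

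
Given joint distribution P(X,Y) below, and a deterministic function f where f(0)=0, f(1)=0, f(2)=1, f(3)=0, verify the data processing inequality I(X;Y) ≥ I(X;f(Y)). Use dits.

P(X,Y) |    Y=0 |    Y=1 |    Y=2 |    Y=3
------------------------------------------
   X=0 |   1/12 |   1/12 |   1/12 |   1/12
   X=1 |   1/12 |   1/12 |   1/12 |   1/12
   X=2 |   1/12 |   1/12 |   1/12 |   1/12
I(X;Y) = 0.0000, I(X;f(Y)) = 0.0000, inequality holds: 0.0000 ≥ 0.0000

Data Processing Inequality: For any Markov chain X → Y → Z, we have I(X;Y) ≥ I(X;Z).

Here Z = f(Y) is a deterministic function of Y, forming X → Y → Z.

Original I(X;Y) = 0.0000 dits

After applying f:
P(X,Z) where Z=f(Y):
- P(X,Z=0) = P(X,Y=0) + P(X,Y=1) + P(X,Y=3)
- P(X,Z=1) = P(X,Y=2)

I(X;Z) = I(X;f(Y)) = 0.0000 dits

Verification: 0.0000 ≥ 0.0000 ✓

Information cannot be created by processing; the function f can only lose information about X.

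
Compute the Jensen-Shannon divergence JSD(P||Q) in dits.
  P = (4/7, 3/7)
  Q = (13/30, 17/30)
0.0042 dits

Jensen-Shannon divergence is:
JSD(P||Q) = 0.5 × D_KL(P||M) + 0.5 × D_KL(Q||M)
where M = 0.5 × (P + Q) is the mixture distribution.

M = 0.5 × (4/7, 3/7) + 0.5 × (13/30, 17/30) = (0.502381, 0.497619)

D_KL(P||M) = 0.0042 dits
D_KL(Q||M) = 0.0042 dits

JSD(P||Q) = 0.5 × 0.0042 + 0.5 × 0.0042 = 0.0042 dits

Unlike KL divergence, JSD is symmetric and bounded: 0 ≤ JSD ≤ log(2).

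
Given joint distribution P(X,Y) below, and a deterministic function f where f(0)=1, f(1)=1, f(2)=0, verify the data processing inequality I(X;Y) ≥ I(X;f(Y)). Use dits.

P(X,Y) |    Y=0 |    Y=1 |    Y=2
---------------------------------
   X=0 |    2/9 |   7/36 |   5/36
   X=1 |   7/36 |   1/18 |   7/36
I(X;Y) = 0.0175, I(X;f(Y)) = 0.0085, inequality holds: 0.0175 ≥ 0.0085

Data Processing Inequality: For any Markov chain X → Y → Z, we have I(X;Y) ≥ I(X;Z).

Here Z = f(Y) is a deterministic function of Y, forming X → Y → Z.

Original I(X;Y) = 0.0175 dits

After applying f:
P(X,Z) where Z=f(Y):
- P(X,Z=0) = P(X,Y=2)
- P(X,Z=1) = P(X,Y=0) + P(X,Y=1)

I(X;Z) = I(X;f(Y)) = 0.0085 dits

Verification: 0.0175 ≥ 0.0085 ✓

Information cannot be created by processing; the function f can only lose information about X.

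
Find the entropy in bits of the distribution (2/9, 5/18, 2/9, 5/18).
1.9911 bits

Shannon entropy is H(X) = -Σ p(x) log p(x).

For P = (2/9, 5/18, 2/9, 5/18):
H = -2/9 × log_2(2/9) -5/18 × log_2(5/18) -2/9 × log_2(2/9) -5/18 × log_2(5/18)
H = 1.9911 bits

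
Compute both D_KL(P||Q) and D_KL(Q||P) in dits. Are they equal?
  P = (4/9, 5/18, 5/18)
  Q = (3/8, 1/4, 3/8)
D_KL(P||Q) = 0.0093, D_KL(Q||P) = 0.0098

KL divergence is not symmetric: D_KL(P||Q) ≠ D_KL(Q||P) in general.

D_KL(P||Q) = 0.0093 dits
D_KL(Q||P) = 0.0098 dits

No, they are not equal!

This asymmetry is why KL divergence is not a true distance metric.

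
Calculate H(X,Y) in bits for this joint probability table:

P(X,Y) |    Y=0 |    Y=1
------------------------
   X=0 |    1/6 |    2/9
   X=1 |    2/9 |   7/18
1.9251 bits

Joint entropy is H(X,Y) = -Σ_{x,y} p(x,y) log p(x,y).

Summing over all non-zero entries:
H(X,Y) = -[1/6·log_2(1/6) + 2/9·log_2(2/9) + 2/9·log_2(2/9) + 7/18·log_2(7/18)]
H(X,Y) = 1.9251 bits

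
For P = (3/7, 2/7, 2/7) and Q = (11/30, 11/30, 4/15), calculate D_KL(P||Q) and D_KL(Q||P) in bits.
D_KL(P||Q) = 0.0221, D_KL(Q||P) = 0.0229

KL divergence is not symmetric: D_KL(P||Q) ≠ D_KL(Q||P) in general.

D_KL(P||Q) = 0.0221 bits
D_KL(Q||P) = 0.0229 bits

No, they are not equal!

This asymmetry is why KL divergence is not a true distance metric.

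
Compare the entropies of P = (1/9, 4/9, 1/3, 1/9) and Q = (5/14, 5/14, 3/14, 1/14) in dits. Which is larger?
Q

Computing entropies in dits:
H(P) = 0.5276
H(Q) = 0.5446

Distribution Q has higher entropy.

Intuition: The distribution closer to uniform (more spread out) has higher entropy.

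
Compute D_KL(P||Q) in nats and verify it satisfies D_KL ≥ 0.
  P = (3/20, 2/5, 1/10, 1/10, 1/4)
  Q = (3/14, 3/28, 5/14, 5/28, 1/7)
0.4280 nats

KL divergence satisfies the Gibbs inequality: D_KL(P||Q) ≥ 0 for all distributions P, Q.

D_KL(P||Q) = Σ p(x) log(p(x)/q(x))
Term by term:
  x=0: 3/20 × log_e[(3/20)/(3/14)] = -0.0535
  x=1: 2/5 × log_e[(2/5)/(3/28)] = 0.5269
  x=2: 1/10 × log_e[(1/10)/(5/14)] = -0.1273
  x=3: 1/10 × log_e[(1/10)/(5/28)] = -0.0580
  x=4: 1/4 × log_e[(1/4)/(1/7)] = 0.1399
D_KL(P||Q) = 0.4280 nats

D_KL(P||Q) = 0.4280 ≥ 0 ✓

This non-negativity is a fundamental property: relative entropy cannot be negative because it measures how different Q is from P.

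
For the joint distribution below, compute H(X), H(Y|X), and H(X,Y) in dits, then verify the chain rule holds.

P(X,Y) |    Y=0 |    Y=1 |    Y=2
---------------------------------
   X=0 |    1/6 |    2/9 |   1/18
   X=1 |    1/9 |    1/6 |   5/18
H(X,Y) = 0.7348, H(X) = 0.2983, H(Y|X) = 0.4365 (all in dits)

Chain rule: H(X,Y) = H(X) + H(Y|X)

Left side — joint entropy directly:
H(X,Y) = -Σ p(x,y) log p(x,y) = 0.7348 dits

Right side — compute H(Y|X) from the conditional distributions:
P(X) = (4/9, 5/9), so H(X) = 0.2983 dits
H(Y|X) = Σ_x P(X=x) · H(Y|X=x):
  P(Y|X=0) = (3/8, 1/2, 1/8), H(Y|X=0) = 0.4231, weight P(X=0) = 4/9
  P(Y|X=1) = (1/5, 3/10, 1/2), H(Y|X=1) = 0.4472, weight P(X=1) = 5/9
H(Y|X) = 0.4365 dits

H(X) + H(Y|X) = 0.2983 + 0.4365 = 0.7348 dits

Both sides equal 0.7348 dits. ✓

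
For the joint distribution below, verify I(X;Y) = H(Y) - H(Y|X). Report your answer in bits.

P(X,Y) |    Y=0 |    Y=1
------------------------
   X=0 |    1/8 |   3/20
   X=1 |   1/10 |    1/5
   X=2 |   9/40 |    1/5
I(X;Y) = 0.0200 bits

Mutual information has multiple equivalent forms:
- I(X;Y) = H(X) - H(X|Y)
- I(X;Y) = H(Y) - H(Y|X)
- I(X;Y) = H(X) + H(Y) - H(X,Y)

Computing all quantities:
H(X) = 1.5579, H(Y) = 0.9928, H(X,Y) = 2.5307
H(X|Y) = 1.5379, H(Y|X) = 0.9728

Verification:
H(X) - H(X|Y) = 1.5579 - 1.5379 = 0.0200
H(Y) - H(Y|X) = 0.9928 - 0.9728 = 0.0200
H(X) + H(Y) - H(X,Y) = 1.5579 + 0.9928 - 2.5307 = 0.0200

All forms give I(X;Y) = 0.0200 bits. ✓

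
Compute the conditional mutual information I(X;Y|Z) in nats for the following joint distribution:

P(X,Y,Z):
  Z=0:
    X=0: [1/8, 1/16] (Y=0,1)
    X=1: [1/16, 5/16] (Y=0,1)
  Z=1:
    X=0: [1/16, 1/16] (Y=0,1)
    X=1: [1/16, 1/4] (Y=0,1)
0.0885 nats

Conditional mutual information: I(X;Y|Z) = H(X|Z) + H(Y|Z) - H(X,Y|Z)

H(Z) = 0.6853
H(X,Z) = 1.3051 → H(X|Z) = 0.6198
H(Y,Z) = 1.3051 → H(Y|Z) = 0.6198
H(X,Y,Z) = 1.8364 → H(X,Y|Z) = 1.1511

I(X;Y|Z) = 0.6198 + 0.6198 - 1.1511 = 0.0885 nats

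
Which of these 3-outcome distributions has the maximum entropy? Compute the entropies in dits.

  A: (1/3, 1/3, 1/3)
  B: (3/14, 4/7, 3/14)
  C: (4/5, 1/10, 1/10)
A

For a discrete distribution over n outcomes, entropy is maximized by the uniform distribution.

Computing entropies:
H(A) = 0.4771 dits
H(B) = 0.4256 dits
H(C) = 0.2775 dits

The uniform distribution (where all probabilities equal 1/3) achieves the maximum entropy of log_10(3) = 0.4771 dits.

Distribution A has the highest entropy.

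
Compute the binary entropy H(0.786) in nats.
0.5192 nats

The binary entropy function is:
H(p) = -p log(p) - (1-p) log(1-p)

H(0.786) = -0.786 × log_e(0.786) - 0.214 × log_e(0.214)
H(0.786) = 0.5192 nats

Note: Binary entropy is maximized at p=0.5 (H=1 bit) and minimized at p=0 or p=1 (H=0).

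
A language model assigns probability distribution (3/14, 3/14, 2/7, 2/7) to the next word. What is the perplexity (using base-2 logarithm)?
3.9593

Perplexity is 2^H (or exp(H) for natural log).

First, H = -Σ p log p = 1.9852 bits
Perplexity = 2^1.9852 = 3.9593

Interpretation: The model's uncertainty is equivalent to choosing uniformly among 4.0 options.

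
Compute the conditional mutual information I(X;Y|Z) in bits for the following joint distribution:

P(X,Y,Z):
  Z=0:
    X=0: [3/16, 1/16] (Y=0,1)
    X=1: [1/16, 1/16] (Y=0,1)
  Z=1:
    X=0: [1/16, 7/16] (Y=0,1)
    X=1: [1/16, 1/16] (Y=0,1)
0.0710 bits

Conditional mutual information: I(X;Y|Z) = H(X|Z) + H(Y|Z) - H(X,Y|Z)

H(Z) = 0.9544
H(X,Z) = 1.7500 → H(X|Z) = 0.7956
H(Y,Z) = 1.7500 → H(Y|Z) = 0.7956
H(X,Y,Z) = 2.4746 → H(X,Y|Z) = 1.5202

I(X;Y|Z) = 0.7956 + 0.7956 - 1.5202 = 0.0710 bits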